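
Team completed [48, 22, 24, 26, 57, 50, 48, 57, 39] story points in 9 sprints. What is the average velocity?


Formula: Avg velocity = Total points / Number of sprints
Points: [48, 22, 24, 26, 57, 50, 48, 57, 39]
Sum = 48 + 22 + 24 + 26 + 57 + 50 + 48 + 57 + 39 = 371
Avg velocity = 371 / 9 = 41.22 points/sprint

41.22 points/sprint


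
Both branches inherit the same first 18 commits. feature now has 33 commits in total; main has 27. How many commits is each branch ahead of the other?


Common ancestor: commit #18
feature commits after divergence: 33 - 18 = 15
main commits after divergence: 27 - 18 = 9
feature is 15 commits ahead of main
main is 9 commits ahead of feature

feature ahead: 15, main ahead: 9


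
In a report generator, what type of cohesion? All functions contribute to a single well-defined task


Reasoning: Best: single purpose
Type: Functional cohesion

Functional cohesion


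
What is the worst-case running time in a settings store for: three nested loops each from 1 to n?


Reasoning: three levels of nesting over n
Complexity: O(n^3)

O(n^3)


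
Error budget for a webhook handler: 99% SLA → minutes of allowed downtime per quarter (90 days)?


Formula: allowed downtime = period * (100 - SLA) / 100
Period (quarter (90 days)) = 129600 minutes
Unavailability fraction = (100 - 99.0) / 100
Allowed downtime = 129600 * (100 - 99.0) / 100
Allowed downtime = 1296.0 minutes

1296.0 minutes


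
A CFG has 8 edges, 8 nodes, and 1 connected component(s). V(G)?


Formula: V(G) = E - N + 2P
V(G) = 8 - 8 + 2*1
V(G) = 0 + 2
V(G) = 2

2


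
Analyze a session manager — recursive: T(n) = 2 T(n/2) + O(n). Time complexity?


Reasoning: master theorem case 2 (merge-sort recurrence)
Complexity: O(n log n)

O(n log n)


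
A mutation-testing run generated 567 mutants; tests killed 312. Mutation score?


Mutation score = killed / total * 100
Mutation score = 312 / 567 * 100
Mutation score = 55.03%

55.03%


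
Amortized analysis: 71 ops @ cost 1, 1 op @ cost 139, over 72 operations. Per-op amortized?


Formula: Amortized cost = Total cost / Operations
Total cost = (71 * 1) + (1 * 139)
Total cost = 71 + 139 = 210
Amortized = 210 / 72 = 2.9167

2.9167


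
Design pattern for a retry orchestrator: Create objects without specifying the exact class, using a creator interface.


This matches the Factory Method pattern

Factory Method


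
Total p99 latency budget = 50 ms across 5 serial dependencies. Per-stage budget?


Formula: per_stage = total_budget / stages
per_stage = 50 / 5
per_stage = 10.0 ms

10.0 ms


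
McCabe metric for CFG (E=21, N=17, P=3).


Formula: V(G) = E - N + 2P
V(G) = 21 - 17 + 2*3
V(G) = 4 + 6
V(G) = 10

10


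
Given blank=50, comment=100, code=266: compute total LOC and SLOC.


Total LOC = blank + comment + code
Total LOC = 50 + 100 + 266 = 416
SLOC (source only) = code = 266

Total LOC: 416, SLOC: 266


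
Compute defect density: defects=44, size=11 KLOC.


Defect density = defects / KLOC
Defect density = 44 / 11
Defect density = 4.0 defects/KLOC

4.0 defects/KLOC


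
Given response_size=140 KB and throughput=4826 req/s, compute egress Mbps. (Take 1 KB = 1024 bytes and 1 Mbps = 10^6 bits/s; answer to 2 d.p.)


Formula: Mbps = payload_bytes * RPS * 8 / 1e6
Payload per request = 140 KB = 140 * 1024 = 143360 bytes
Total bytes/sec = 143360 * 4826 = 691855360
Total bits/sec = 691855360 * 8 = 5534842880
Mbps = 5534842880 / 1e6 = 5534.84

5534.84 Mbps


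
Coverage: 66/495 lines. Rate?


Coverage = covered / total * 100
Coverage = 66 / 495 * 100
Coverage = 13.33%

13.33%


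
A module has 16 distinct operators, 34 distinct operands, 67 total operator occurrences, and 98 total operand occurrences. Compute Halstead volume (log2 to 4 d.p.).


Formula: V = N * log2(η), where N = N1 + N2 and η = η1 + η2
η = 16 + 34 = 50
N = 67 + 98 = 165
log2(50) ≈ 5.6439
V = 165 * 5.6439 = 931.24

931.24


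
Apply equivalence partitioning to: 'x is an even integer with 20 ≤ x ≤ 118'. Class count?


Constraint: even integers in [20, 118]
Class 1: x < 20 — out-of-range invalid
Class 2: x in [20,118] but odd — wrong type invalid
Class 3: x in [20,118] and even — valid
Class 4: x > 118 — out-of-range invalid
Total equivalence classes: 4

4 equivalence classes


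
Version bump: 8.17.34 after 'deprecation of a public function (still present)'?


Current: 8.17.34
Change category: 'deprecation of a public function (still present)' → minor bump
SemVer rule: minor bump → increment MINOR, reset PATCH to 0 (MAJOR unchanged)
New: 8.18.0

8.18.0


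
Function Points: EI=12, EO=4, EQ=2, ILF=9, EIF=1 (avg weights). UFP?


UFP = EI*4 + EO*5 + EQ*4 + ILF*10 + EIF*7
UFP = 12*4 + 4*5 + 2*4 + 9*10 + 1*7
UFP = 48 + 20 + 8 + 90 + 7
UFP = 173

173


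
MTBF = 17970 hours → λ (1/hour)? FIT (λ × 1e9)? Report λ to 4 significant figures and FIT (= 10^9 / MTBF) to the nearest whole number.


Formula: λ = 1 / MTBF; FIT = λ × 1e9 = 1e9 / MTBF
λ = 1 / 17970 ≈ 5.565e-05 failures/hour
FIT = 1e9 / 17970 ≈ 55648 failures per 1e9 hours (nearest whole number)

λ = 5.565e-05 /h, FIT = 55648


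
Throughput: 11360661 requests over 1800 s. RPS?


Formula: throughput = requests / seconds
throughput = 11360661 / 1800
throughput = 6311.48 requests/second

6311.48 requests/second


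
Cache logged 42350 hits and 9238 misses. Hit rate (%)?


Formula: hit rate = hits / (hits + misses) * 100
hit rate = 42350 / (42350 + 9238) * 100
hit rate = 42350 / 51588 * 100
hit rate = 82.09%

82.09%


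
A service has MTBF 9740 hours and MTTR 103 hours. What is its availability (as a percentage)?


Availability = MTBF / (MTBF + MTTR)
Availability = 9740 / (9740 + 103)
Availability = 9740 / 9843
Availability = 98.9536%

98.9536%


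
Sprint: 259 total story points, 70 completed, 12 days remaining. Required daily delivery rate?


Formula: Required rate = Remaining points / Days left
Remaining = 259 - 70 = 189 points
Required rate = 189 / 12 = 15.75 points/day

15.75 points/day


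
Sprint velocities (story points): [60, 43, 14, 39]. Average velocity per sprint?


Formula: Avg velocity = Total points / Number of sprints
Points: [60, 43, 14, 39]
Sum = 60 + 43 + 14 + 39 = 156
Avg velocity = 156 / 4 = 39.0 points/sprint

39.0 points/sprint


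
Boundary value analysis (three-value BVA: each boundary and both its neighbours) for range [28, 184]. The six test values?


Range: [28, 184]
Boundaries: just below min, min, min+1, max-1, max, just above max
Values: [27, 28, 29, 183, 184, 185]

[27, 28, 29, 183, 184, 185]


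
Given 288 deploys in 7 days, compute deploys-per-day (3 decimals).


Formula: deployments per day = releases / days
= 288 / 7
= 41.143 deploys/day
(equivalently, 288.0 deploys/week)

41.143 deploys/day


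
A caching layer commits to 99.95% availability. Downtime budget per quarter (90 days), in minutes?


Formula: allowed downtime = period * (100 - SLA) / 100
Period (quarter (90 days)) = 129600 minutes
Unavailability fraction = (100 - 99.95) / 100
Allowed downtime = 129600 * (100 - 99.95) / 100
Allowed downtime = 64.8 minutes

64.8 minutes


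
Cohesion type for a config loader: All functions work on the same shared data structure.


Reasoning: Functions share data
Type: Communicational cohesion

Communicational cohesion


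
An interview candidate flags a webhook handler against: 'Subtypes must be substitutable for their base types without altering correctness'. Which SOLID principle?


This describes the Liskov Substitution Principle (LSP)

Liskov Substitution Principle (LSP)


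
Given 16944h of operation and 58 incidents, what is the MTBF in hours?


Formula: MTBF = Total operating time / Number of failures
MTBF = 16944 / 58
MTBF = 292.14 hours

292.14 hours


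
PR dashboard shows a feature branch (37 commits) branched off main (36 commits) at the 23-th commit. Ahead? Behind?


Common ancestor: commit #23
feature commits after divergence: 37 - 23 = 14
main commits after divergence: 36 - 23 = 13
feature is 14 commits ahead of main
main is 13 commits ahead of feature

feature ahead: 14, main ahead: 13


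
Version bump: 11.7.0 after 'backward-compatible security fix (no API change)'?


Current: 11.7.0
Change category: 'backward-compatible security fix (no API change)' → patch bump
SemVer rule: patch bump → increment PATCH (MAJOR and MINOR unchanged)
New: 11.7.1

11.7.1


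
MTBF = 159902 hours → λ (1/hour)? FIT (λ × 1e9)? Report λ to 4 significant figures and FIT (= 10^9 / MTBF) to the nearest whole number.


Formula: λ = 1 / MTBF; FIT = λ × 1e9 = 1e9 / MTBF
λ = 1 / 159902 ≈ 6.254e-06 failures/hour
FIT = 1e9 / 159902 ≈ 6254 failures per 1e9 hours (nearest whole number)

λ = 6.254e-06 /h, FIT = 6254


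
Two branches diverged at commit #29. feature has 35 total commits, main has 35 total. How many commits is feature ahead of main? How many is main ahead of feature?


Common ancestor: commit #29
feature commits after divergence: 35 - 29 = 6
main commits after divergence: 35 - 29 = 6
feature is 6 commits ahead of main
main is 6 commits ahead of feature

feature ahead: 6, main ahead: 6


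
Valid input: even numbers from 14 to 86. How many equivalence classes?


Constraint: even integers in [14, 86]
Class 1: x < 14 — out-of-range invalid
Class 2: x in [14,86] but odd — wrong type invalid
Class 3: x in [14,86] and even — valid
Class 4: x > 86 — out-of-range invalid
Total equivalence classes: 4

4 equivalence classes


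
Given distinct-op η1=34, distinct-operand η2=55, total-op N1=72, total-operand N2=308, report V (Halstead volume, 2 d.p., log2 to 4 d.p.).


Formula: V = N * log2(η), where N = N1 + N2 and η = η1 + η2
η = 34 + 55 = 89
N = 72 + 308 = 380
log2(89) ≈ 6.4757
V = 380 * 6.4757 = 2460.77

2460.77


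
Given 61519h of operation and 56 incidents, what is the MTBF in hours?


Formula: MTBF = Total operating time / Number of failures
MTBF = 61519 / 56
MTBF = 1098.55 hours

1098.55 hours


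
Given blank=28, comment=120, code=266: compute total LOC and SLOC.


Total LOC = blank + comment + code
Total LOC = 28 + 120 + 266 = 414
SLOC (source only) = code = 266

Total LOC: 414, SLOC: 266


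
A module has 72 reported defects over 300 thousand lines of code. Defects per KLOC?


Defect density = defects / KLOC
Defect density = 72 / 300
Defect density = 0.24 defects/KLOC

0.24 defects/KLOC


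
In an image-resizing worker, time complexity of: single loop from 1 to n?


Reasoning: one pass through n items
Complexity: O(n)

O(n)


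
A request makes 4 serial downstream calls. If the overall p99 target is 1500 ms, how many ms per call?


Formula: per_stage = total_budget / stages
per_stage = 1500 / 4
per_stage = 375.0 ms

375.0 ms


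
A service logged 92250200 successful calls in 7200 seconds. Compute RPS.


Formula: throughput = requests / seconds
throughput = 92250200 / 7200
throughput = 12812.53 requests/second

12812.53 requests/second


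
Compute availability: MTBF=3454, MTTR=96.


Availability = MTBF / (MTBF + MTTR)
Availability = 3454 / (3454 + 96)
Availability = 3454 / 3550
Availability = 97.2958%

97.2958%


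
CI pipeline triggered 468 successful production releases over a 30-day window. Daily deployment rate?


Formula: deployments per day = releases / days
= 468 / 30
= 15.6 deploys/day
(equivalently, 109.2 deploys/week)

15.6 deploys/day


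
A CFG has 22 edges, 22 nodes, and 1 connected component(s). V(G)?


Formula: V(G) = E - N + 2P
V(G) = 22 - 22 + 2*1
V(G) = 0 + 2
V(G) = 2

2


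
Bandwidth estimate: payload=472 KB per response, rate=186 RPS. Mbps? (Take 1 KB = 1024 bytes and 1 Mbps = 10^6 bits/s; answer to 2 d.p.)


Formula: Mbps = payload_bytes * RPS * 8 / 1e6
Payload per request = 472 KB = 472 * 1024 = 483328 bytes
Total bytes/sec = 483328 * 186 = 89899008
Total bits/sec = 89899008 * 8 = 719192064
Mbps = 719192064 / 1e6 = 719.19

719.19 Mbps


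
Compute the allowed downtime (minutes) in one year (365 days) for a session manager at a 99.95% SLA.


Formula: allowed downtime = period * (100 - SLA) / 100
Period (year (365 days)) = 525600 minutes
Unavailability fraction = (100 - 99.95) / 100
Allowed downtime = 525600 * (100 - 99.95) / 100
Allowed downtime = 262.8 minutes

262.8 minutes


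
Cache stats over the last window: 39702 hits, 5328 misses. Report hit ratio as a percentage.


Formula: hit rate = hits / (hits + misses) * 100
hit rate = 39702 / (39702 + 5328) * 100
hit rate = 39702 / 45030 * 100
hit rate = 88.17%

88.17%


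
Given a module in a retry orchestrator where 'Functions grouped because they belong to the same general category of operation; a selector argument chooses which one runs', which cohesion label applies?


Reasoning: Grouped by category of activity, not by data or sequence
Type: Logical cohesion

Logical cohesion


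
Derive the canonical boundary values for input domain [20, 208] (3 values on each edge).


Range: [20, 208]
Boundaries: just below min, min, min+1, max-1, max, just above max
Values: [19, 20, 21, 207, 208, 209]

[19, 20, 21, 207, 208, 209]


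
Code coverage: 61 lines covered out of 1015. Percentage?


Coverage = covered / total * 100
Coverage = 61 / 1015 * 100
Coverage = 6.01%

6.01%


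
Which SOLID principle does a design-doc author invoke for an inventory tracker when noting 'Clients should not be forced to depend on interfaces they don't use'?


This describes the Interface Segregation Principle (ISP)

Interface Segregation Principle (ISP)


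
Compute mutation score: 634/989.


Mutation score = killed / total * 100
Mutation score = 634 / 989 * 100
Mutation score = 64.11%

64.11%


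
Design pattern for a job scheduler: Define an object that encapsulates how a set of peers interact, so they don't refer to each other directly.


This matches the Mediator pattern

Mediator


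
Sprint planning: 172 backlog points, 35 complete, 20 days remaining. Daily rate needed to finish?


Formula: Required rate = Remaining points / Days left
Remaining = 172 - 35 = 137 points
Required rate = 137 / 20 = 6.85 points/day

6.85 points/day


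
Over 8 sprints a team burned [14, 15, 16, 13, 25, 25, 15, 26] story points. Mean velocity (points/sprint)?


Formula: Avg velocity = Total points / Number of sprints
Points: [14, 15, 16, 13, 25, 25, 15, 26]
Sum = 14 + 15 + 16 + 13 + 25 + 25 + 15 + 26 = 149
Avg velocity = 149 / 8 = 18.63 points/sprint

18.63 points/sprint


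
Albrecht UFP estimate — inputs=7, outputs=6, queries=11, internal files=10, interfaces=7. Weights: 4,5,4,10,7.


UFP = EI*4 + EO*5 + EQ*4 + ILF*10 + EIF*7
UFP = 7*4 + 6*5 + 11*4 + 10*10 + 7*7
UFP = 28 + 30 + 44 + 100 + 49
UFP = 251

251


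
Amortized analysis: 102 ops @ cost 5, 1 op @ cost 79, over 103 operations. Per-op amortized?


Formula: Amortized cost = Total cost / Operations
Total cost = (102 * 5) + (1 * 79)
Total cost = 510 + 79 = 589
Amortized = 589 / 103 = 5.7184

5.7184


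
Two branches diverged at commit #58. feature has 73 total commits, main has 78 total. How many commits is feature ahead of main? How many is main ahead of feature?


Common ancestor: commit #58
feature commits after divergence: 73 - 58 = 15
main commits after divergence: 78 - 58 = 20
feature is 15 commits ahead of main
main is 20 commits ahead of feature

feature ahead: 15, main ahead: 20


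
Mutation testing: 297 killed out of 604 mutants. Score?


Mutation score = killed / total * 100
Mutation score = 297 / 604 * 100
Mutation score = 49.17%

49.17%


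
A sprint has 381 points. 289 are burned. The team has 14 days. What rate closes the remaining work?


Formula: Required rate = Remaining points / Days left
Remaining = 381 - 289 = 92 points
Required rate = 92 / 14 = 6.57 points/day

6.57 points/day


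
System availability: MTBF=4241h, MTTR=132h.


Availability = MTBF / (MTBF + MTTR)
Availability = 4241 / (4241 + 132)
Availability = 4241 / 4373
Availability = 96.9815%

96.9815%


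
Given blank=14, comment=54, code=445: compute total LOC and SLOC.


Total LOC = blank + comment + code
Total LOC = 14 + 54 + 445 = 513
SLOC (source only) = code = 445

Total LOC: 513, SLOC: 445


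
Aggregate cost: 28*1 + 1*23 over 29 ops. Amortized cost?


Formula: Amortized cost = Total cost / Operations
Total cost = (28 * 1) + (1 * 23)
Total cost = 28 + 23 = 51
Amortized = 51 / 29 = 1.7586

1.7586


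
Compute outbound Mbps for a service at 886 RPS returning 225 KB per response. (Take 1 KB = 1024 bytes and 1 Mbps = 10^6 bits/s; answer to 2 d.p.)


Formula: Mbps = payload_bytes * RPS * 8 / 1e6
Payload per request = 225 KB = 225 * 1024 = 230400 bytes
Total bytes/sec = 230400 * 886 = 204134400
Total bits/sec = 204134400 * 8 = 1633075200
Mbps = 1633075200 / 1e6 = 1633.08

1633.08 Mbps


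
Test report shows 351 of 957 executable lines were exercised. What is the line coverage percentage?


Coverage = covered / total * 100
Coverage = 351 / 957 * 100
Coverage = 36.68%

36.68%


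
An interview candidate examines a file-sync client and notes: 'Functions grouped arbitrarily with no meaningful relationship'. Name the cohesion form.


Reasoning: Worst: random grouping
Type: Coincidental cohesion

Coincidental cohesion


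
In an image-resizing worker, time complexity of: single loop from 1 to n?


Reasoning: one pass through n items
Complexity: O(n)

O(n)


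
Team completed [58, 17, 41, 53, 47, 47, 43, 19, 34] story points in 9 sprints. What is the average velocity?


Formula: Avg velocity = Total points / Number of sprints
Points: [58, 17, 41, 53, 47, 47, 43, 19, 34]
Sum = 58 + 17 + 41 + 53 + 47 + 47 + 43 + 19 + 34 = 359
Avg velocity = 359 / 9 = 39.89 points/sprint

39.89 points/sprint


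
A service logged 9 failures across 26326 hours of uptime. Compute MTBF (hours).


Formula: MTBF = Total operating time / Number of failures
MTBF = 26326 / 9
MTBF = 2925.11 hours

2925.11 hours


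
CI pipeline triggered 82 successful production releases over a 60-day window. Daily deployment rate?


Formula: deployments per day = releases / days
= 82 / 60
= 1.367 deploys/day
(equivalently, 9.57 deploys/week)

1.367 deploys/day


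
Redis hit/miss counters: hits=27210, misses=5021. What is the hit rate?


Formula: hit rate = hits / (hits + misses) * 100
hit rate = 27210 / (27210 + 5021) * 100
hit rate = 27210 / 32231 * 100
hit rate = 84.42%

84.42%


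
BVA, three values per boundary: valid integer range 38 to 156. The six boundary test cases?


Range: [38, 156]
Boundaries: just below min, min, min+1, max-1, max, just above max
Values: [37, 38, 39, 155, 156, 157]

[37, 38, 39, 155, 156, 157]


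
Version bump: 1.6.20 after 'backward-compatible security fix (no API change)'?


Current: 1.6.20
Change category: 'backward-compatible security fix (no API change)' → patch bump
SemVer rule: patch bump → increment PATCH (MAJOR and MINOR unchanged)
New: 1.6.21

1.6.21


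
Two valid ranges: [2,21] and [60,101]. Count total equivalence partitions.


Valid ranges: [2,21] and [60,101]
Class 1: x < 2 — invalid
Class 2: 2 ≤ x ≤ 21 — valid
Class 3: 21 < x < 60 — invalid (gap between ranges)
Class 4: 60 ≤ x ≤ 101 — valid
Class 5: x > 101 — invalid
Total equivalence classes: 5

5 equivalence classes


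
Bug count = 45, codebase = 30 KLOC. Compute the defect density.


Defect density = defects / KLOC
Defect density = 45 / 30
Defect density = 1.5 defects/KLOC

1.5 defects/KLOC


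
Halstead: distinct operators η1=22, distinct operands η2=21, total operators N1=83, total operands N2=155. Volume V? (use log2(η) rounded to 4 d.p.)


Formula: V = N * log2(η), where N = N1 + N2 and η = η1 + η2
η = 22 + 21 = 43
N = 83 + 155 = 238
log2(43) ≈ 5.4263
V = 238 * 5.4263 = 1291.46

1291.46


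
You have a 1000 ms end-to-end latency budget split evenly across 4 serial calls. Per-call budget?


Formula: per_stage = total_budget / stages
per_stage = 1000 / 4
per_stage = 250.0 ms

250.0 ms


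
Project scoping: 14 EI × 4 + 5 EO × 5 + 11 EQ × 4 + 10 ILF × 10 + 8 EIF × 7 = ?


UFP = EI*4 + EO*5 + EQ*4 + ILF*10 + EIF*7
UFP = 14*4 + 5*5 + 11*4 + 10*10 + 8*7
UFP = 56 + 25 + 44 + 100 + 56
UFP = 281

281


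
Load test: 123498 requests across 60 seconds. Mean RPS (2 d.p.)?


Formula: throughput = requests / seconds
throughput = 123498 / 60
throughput = 2058.3 requests/second

2058.3 requests/second


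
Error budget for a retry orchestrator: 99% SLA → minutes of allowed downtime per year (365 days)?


Formula: allowed downtime = period * (100 - SLA) / 100
Period (year (365 days)) = 525600 minutes
Unavailability fraction = (100 - 99.0) / 100
Allowed downtime = 525600 * (100 - 99.0) / 100
Allowed downtime = 5256.0 minutes

5256.0 minutes


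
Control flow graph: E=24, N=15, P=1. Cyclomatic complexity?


Formula: V(G) = E - N + 2P
V(G) = 24 - 15 + 2*1
V(G) = 9 + 2
V(G) = 11

11


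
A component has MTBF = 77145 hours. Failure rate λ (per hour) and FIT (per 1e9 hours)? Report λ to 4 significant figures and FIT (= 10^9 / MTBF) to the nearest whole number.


Formula: λ = 1 / MTBF; FIT = λ × 1e9 = 1e9 / MTBF
λ = 1 / 77145 ≈ 1.296e-05 failures/hour
FIT = 1e9 / 77145 ≈ 12963 failures per 1e9 hours (nearest whole number)

λ = 1.296e-05 /h, FIT = 12963


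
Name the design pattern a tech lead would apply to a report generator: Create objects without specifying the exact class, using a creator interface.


This matches the Factory Method pattern

Factory Method


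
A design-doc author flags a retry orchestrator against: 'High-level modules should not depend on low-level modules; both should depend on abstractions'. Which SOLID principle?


This describes the Dependency Inversion Principle (DIP)

Dependency Inversion Principle (DIP)


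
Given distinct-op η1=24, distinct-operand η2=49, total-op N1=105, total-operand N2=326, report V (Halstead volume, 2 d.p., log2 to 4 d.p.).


Formula: V = N * log2(η), where N = N1 + N2 and η = η1 + η2
η = 24 + 49 = 73
N = 105 + 326 = 431
log2(73) ≈ 6.1898
V = 431 * 6.1898 = 2667.80

2667.80


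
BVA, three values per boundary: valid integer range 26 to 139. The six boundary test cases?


Range: [26, 139]
Boundaries: just below min, min, min+1, max-1, max, just above max
Values: [25, 26, 27, 138, 139, 140]

[25, 26, 27, 138, 139, 140]


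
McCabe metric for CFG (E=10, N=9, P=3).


Formula: V(G) = E - N + 2P
V(G) = 10 - 9 + 2*3
V(G) = 1 + 6
V(G) = 7

7


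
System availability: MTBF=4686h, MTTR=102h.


Availability = MTBF / (MTBF + MTTR)
Availability = 4686 / (4686 + 102)
Availability = 4686 / 4788
Availability = 97.8697%

97.8697%


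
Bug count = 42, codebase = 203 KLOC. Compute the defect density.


Defect density = defects / KLOC
Defect density = 42 / 203
Defect density = 0.207 defects/KLOC

0.207 defects/KLOC


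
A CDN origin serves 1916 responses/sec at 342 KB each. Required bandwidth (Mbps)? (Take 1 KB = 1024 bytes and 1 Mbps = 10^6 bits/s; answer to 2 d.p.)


Formula: Mbps = payload_bytes * RPS * 8 / 1e6
Payload per request = 342 KB = 342 * 1024 = 350208 bytes
Total bytes/sec = 350208 * 1916 = 670998528
Total bits/sec = 670998528 * 8 = 5367988224
Mbps = 5367988224 / 1e6 = 5367.99

5367.99 Mbps


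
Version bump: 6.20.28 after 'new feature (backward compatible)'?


Current: 6.20.28
Change category: 'new feature (backward compatible)' → minor bump
SemVer rule: minor bump → increment MINOR, reset PATCH to 0 (MAJOR unchanged)
New: 6.21.0

6.21.0


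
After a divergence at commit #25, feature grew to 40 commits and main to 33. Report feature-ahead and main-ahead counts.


Common ancestor: commit #25
feature commits after divergence: 40 - 25 = 15
main commits after divergence: 33 - 25 = 8
feature is 15 commits ahead of main
main is 8 commits ahead of feature

feature ahead: 15, main ahead: 8


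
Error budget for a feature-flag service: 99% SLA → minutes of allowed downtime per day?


Formula: allowed downtime = period * (100 - SLA) / 100
Period (day) = 1440 minutes
Unavailability fraction = (100 - 99.0) / 100
Allowed downtime = 1440 * (100 - 99.0) / 100
Allowed downtime = 14.4 minutes

14.4 minutes


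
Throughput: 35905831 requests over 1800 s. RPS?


Formula: throughput = requests / seconds
throughput = 35905831 / 1800
throughput = 19947.68 requests/second

19947.68 requests/second


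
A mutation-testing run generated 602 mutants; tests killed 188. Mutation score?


Mutation score = killed / total * 100
Mutation score = 188 / 602 * 100
Mutation score = 31.23%

31.23%


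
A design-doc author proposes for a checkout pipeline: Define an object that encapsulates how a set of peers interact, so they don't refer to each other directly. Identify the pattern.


This matches the Mediator pattern

Mediator


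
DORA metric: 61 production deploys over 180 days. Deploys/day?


Formula: deployments per day = releases / days
= 61 / 180
= 0.339 deploys/day
(equivalently, 2.37 deploys/week)

0.339 deploys/day


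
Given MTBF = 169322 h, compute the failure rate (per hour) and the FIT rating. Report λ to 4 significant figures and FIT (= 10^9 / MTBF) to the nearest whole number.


Formula: λ = 1 / MTBF; FIT = λ × 1e9 = 1e9 / MTBF
λ = 1 / 169322 ≈ 5.906e-06 failures/hour
FIT = 1e9 / 169322 ≈ 5906 failures per 1e9 hours (nearest whole number)

λ = 5.906e-06 /h, FIT = 5906


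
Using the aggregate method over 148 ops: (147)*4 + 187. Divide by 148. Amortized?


Formula: Amortized cost = Total cost / Operations
Total cost = (147 * 4) + (1 * 187)
Total cost = 588 + 187 = 775
Amortized = 775 / 148 = 5.2365

5.2365


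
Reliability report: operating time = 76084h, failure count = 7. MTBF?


Formula: MTBF = Total operating time / Number of failures
MTBF = 76084 / 7
MTBF = 10869.14 hours

10869.14 hours


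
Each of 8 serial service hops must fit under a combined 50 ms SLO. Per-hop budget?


Formula: per_stage = total_budget / stages
per_stage = 50 / 8
per_stage = 6.25 ms

6.25 ms


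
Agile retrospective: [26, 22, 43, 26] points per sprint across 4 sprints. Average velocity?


Formula: Avg velocity = Total points / Number of sprints
Points: [26, 22, 43, 26]
Sum = 26 + 22 + 43 + 26 = 117
Avg velocity = 117 / 4 = 29.25 points/sprint

29.25 points/sprint


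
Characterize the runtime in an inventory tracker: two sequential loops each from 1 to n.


Reasoning: sequential dominates: O(n) + O(n) = O(n)
Complexity: O(n)

O(n)


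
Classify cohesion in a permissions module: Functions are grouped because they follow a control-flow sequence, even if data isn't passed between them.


Reasoning: Grouped by order of execution within a routine, not by data flow
Type: Procedural cohesion

Procedural cohesion


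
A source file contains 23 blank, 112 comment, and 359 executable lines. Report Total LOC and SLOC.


Total LOC = blank + comment + code
Total LOC = 23 + 112 + 359 = 494
SLOC (source only) = code = 359

Total LOC: 494, SLOC: 359


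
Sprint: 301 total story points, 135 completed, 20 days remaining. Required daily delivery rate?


Formula: Required rate = Remaining points / Days left
Remaining = 301 - 135 = 166 points
Required rate = 166 / 20 = 8.3 points/day

8.3 points/day


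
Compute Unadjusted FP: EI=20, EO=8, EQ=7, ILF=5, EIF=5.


UFP = EI*4 + EO*5 + EQ*4 + ILF*10 + EIF*7
UFP = 20*4 + 8*5 + 7*4 + 5*10 + 5*7
UFP = 80 + 40 + 28 + 50 + 35
UFP = 233

233


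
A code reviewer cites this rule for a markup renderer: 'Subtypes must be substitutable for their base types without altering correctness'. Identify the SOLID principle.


This describes the Liskov Substitution Principle (LSP)

Liskov Substitution Principle (LSP)


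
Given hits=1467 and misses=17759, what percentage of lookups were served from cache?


Formula: hit rate = hits / (hits + misses) * 100
hit rate = 1467 / (1467 + 17759) * 100
hit rate = 1467 / 19226 * 100
hit rate = 7.63%

7.63%


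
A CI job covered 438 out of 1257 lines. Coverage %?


Coverage = covered / total * 100
Coverage = 438 / 1257 * 100
Coverage = 34.84%

34.84%


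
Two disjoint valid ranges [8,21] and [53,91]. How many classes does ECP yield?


Valid ranges: [8,21] and [53,91]
Class 1: x < 8 — invalid
Class 2: 8 ≤ x ≤ 21 — valid
Class 3: 21 < x < 53 — invalid (gap between ranges)
Class 4: 53 ≤ x ≤ 91 — valid
Class 5: x > 91 — invalid
Total equivalence classes: 5

5 equivalence classes


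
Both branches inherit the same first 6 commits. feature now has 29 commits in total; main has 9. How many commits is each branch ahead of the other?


Common ancestor: commit #6
feature commits after divergence: 29 - 6 = 23
main commits after divergence: 9 - 6 = 3
feature is 23 commits ahead of main
main is 3 commits ahead of feature

feature ahead: 23, main ahead: 3


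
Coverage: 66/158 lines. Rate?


Coverage = covered / total * 100
Coverage = 66 / 158 * 100
Coverage = 41.77%

41.77%


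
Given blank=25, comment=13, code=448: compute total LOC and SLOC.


Total LOC = blank + comment + code
Total LOC = 25 + 13 + 448 = 486
SLOC (source only) = code = 448

Total LOC: 486, SLOC: 448


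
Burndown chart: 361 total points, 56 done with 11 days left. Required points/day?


Formula: Required rate = Remaining points / Days left
Remaining = 361 - 56 = 305 points
Required rate = 305 / 11 = 27.73 points/day

27.73 points/day


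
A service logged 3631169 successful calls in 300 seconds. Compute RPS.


Formula: throughput = requests / seconds
throughput = 3631169 / 300
throughput = 12103.9 requests/second

12103.9 requests/second


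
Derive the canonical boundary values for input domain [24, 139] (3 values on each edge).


Range: [24, 139]
Boundaries: just below min, min, min+1, max-1, max, just above max
Values: [23, 24, 25, 138, 139, 140]

[23, 24, 25, 138, 139, 140]


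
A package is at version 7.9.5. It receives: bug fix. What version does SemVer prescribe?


Current: 7.9.5
Change category: 'bug fix' → patch bump
SemVer rule: patch bump → increment PATCH (MAJOR and MINOR unchanged)
New: 7.9.6

7.9.6


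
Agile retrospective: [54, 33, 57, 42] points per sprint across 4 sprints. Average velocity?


Formula: Avg velocity = Total points / Number of sprints
Points: [54, 33, 57, 42]
Sum = 54 + 33 + 57 + 42 = 186
Avg velocity = 186 / 4 = 46.5 points/sprint

46.5 points/sprint


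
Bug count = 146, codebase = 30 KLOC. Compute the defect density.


Defect density = defects / KLOC
Defect density = 146 / 30
Defect density = 4.867 defects/KLOC

4.867 defects/KLOC


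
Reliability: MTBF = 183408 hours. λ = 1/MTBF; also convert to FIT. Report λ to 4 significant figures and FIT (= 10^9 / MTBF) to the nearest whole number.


Formula: λ = 1 / MTBF; FIT = λ × 1e9 = 1e9 / MTBF
λ = 1 / 183408 ≈ 5.452e-06 failures/hour
FIT = 1e9 / 183408 ≈ 5452 failures per 1e9 hours (nearest whole number)

λ = 5.452e-06 /h, FIT = 5452


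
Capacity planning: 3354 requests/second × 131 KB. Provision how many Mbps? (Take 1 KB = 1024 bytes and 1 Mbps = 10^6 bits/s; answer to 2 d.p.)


Formula: Mbps = payload_bytes * RPS * 8 / 1e6
Payload per request = 131 KB = 131 * 1024 = 134144 bytes
Total bytes/sec = 134144 * 3354 = 449918976
Total bits/sec = 449918976 * 8 = 3599351808
Mbps = 3599351808 / 1e6 = 3599.35

3599.35 Mbps


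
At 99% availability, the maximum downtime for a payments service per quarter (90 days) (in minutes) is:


Formula: allowed downtime = period * (100 - SLA) / 100
Period (quarter (90 days)) = 129600 minutes
Unavailability fraction = (100 - 99.0) / 100
Allowed downtime = 129600 * (100 - 99.0) / 100
Allowed downtime = 1296.0 minutes

1296.0 minutes


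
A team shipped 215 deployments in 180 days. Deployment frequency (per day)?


Formula: deployments per day = releases / days
= 215 / 180
= 1.194 deploys/day
(equivalently, 8.36 deploys/week)

1.194 deploys/day


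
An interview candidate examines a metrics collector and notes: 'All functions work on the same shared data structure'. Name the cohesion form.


Reasoning: Functions share data
Type: Communicational cohesion

Communicational cohesion


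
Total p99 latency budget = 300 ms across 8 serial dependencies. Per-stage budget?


Formula: per_stage = total_budget / stages
per_stage = 300 / 8
per_stage = 37.5 ms

37.5 ms


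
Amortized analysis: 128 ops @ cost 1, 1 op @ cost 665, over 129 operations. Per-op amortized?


Formula: Amortized cost = Total cost / Operations
Total cost = (128 * 1) + (1 * 665)
Total cost = 128 + 665 = 793
Amortized = 793 / 129 = 6.1473

6.1473


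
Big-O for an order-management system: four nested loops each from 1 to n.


Reasoning: four levels of nesting
Complexity: O(n^4)

O(n^4)


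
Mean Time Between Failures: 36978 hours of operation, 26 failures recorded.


Formula: MTBF = Total operating time / Number of failures
MTBF = 36978 / 26
MTBF = 1422.23 hours

1422.23 hours


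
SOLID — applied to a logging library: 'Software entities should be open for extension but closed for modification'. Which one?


This describes the Open/Closed Principle (OCP)

Open/Closed Principle (OCP)


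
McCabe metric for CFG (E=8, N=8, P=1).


Formula: V(G) = E - N + 2P
V(G) = 8 - 8 + 2*1
V(G) = 0 + 2
V(G) = 2

2


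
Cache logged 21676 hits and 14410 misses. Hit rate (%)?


Formula: hit rate = hits / (hits + misses) * 100
hit rate = 21676 / (21676 + 14410) * 100
hit rate = 21676 / 36086 * 100
hit rate = 60.07%

60.07%


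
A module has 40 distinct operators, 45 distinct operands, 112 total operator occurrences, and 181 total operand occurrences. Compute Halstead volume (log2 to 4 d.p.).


Formula: V = N * log2(η), where N = N1 + N2 and η = η1 + η2
η = 40 + 45 = 85
N = 112 + 181 = 293
log2(85) ≈ 6.4094
V = 293 * 6.4094 = 1877.95

1877.95


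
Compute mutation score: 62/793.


Mutation score = killed / total * 100
Mutation score = 62 / 793 * 100
Mutation score = 7.82%

7.82%


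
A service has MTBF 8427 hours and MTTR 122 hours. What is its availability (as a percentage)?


Availability = MTBF / (MTBF + MTTR)
Availability = 8427 / (8427 + 122)
Availability = 8427 / 8549
Availability = 98.5729%

98.5729%


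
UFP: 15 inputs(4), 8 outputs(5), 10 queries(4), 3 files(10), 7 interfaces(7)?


UFP = EI*4 + EO*5 + EQ*4 + ILF*10 + EIF*7
UFP = 15*4 + 8*5 + 10*4 + 3*10 + 7*7
UFP = 60 + 40 + 40 + 30 + 49
UFP = 219

219


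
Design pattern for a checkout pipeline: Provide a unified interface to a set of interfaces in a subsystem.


This matches the Facade pattern

Facade


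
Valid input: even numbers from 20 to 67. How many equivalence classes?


Constraint: even integers in [20, 67]
Class 1: x < 20 — out-of-range invalid
Class 2: x in [20,67] but odd — wrong type invalid
Class 3: x in [20,67] and even — valid
Class 4: x > 67 — out-of-range invalid
Total equivalence classes: 4

4 equivalence classes


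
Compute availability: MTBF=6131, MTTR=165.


Availability = MTBF / (MTBF + MTTR)
Availability = 6131 / (6131 + 165)
Availability = 6131 / 6296
Availability = 97.3793%

97.3793%


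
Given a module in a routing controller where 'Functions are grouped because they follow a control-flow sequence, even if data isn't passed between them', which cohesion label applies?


Reasoning: Grouped by order of execution within a routine, not by data flow
Type: Procedural cohesion

Procedural cohesion


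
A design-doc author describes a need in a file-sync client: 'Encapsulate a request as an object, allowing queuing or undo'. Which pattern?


This matches the Command pattern

Command


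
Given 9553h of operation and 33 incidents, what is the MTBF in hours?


Formula: MTBF = Total operating time / Number of failures
MTBF = 9553 / 33
MTBF = 289.48 hours

289.48 hours


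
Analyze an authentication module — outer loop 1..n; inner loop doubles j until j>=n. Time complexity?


Reasoning: linear outer times logarithmic inner
Complexity: O(n log n)

O(n log n)


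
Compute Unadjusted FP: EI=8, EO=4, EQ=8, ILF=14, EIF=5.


UFP = EI*4 + EO*5 + EQ*4 + ILF*10 + EIF*7
UFP = 8*4 + 4*5 + 8*4 + 14*10 + 5*7
UFP = 32 + 20 + 32 + 140 + 35
UFP = 259

259


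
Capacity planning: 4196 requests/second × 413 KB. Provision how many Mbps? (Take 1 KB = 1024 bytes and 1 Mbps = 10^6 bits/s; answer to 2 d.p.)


Formula: Mbps = payload_bytes * RPS * 8 / 1e6
Payload per request = 413 KB = 413 * 1024 = 422912 bytes
Total bytes/sec = 422912 * 4196 = 1774538752
Total bits/sec = 1774538752 * 8 = 14196310016
Mbps = 14196310016 / 1e6 = 14196.31

14196.31 Mbps


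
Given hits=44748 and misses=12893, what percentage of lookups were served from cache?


Formula: hit rate = hits / (hits + misses) * 100
hit rate = 44748 / (44748 + 12893) * 100
hit rate = 44748 / 57641 * 100
hit rate = 77.63%

77.63%


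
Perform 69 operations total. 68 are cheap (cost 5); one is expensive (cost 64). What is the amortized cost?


Formula: Amortized cost = Total cost / Operations
Total cost = (68 * 5) + (1 * 64)
Total cost = 340 + 64 = 404
Amortized = 404 / 69 = 5.8551

5.8551


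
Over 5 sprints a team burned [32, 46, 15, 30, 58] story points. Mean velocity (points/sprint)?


Formula: Avg velocity = Total points / Number of sprints
Points: [32, 46, 15, 30, 58]
Sum = 32 + 46 + 15 + 30 + 58 = 181
Avg velocity = 181 / 5 = 36.2 points/sprint

36.2 points/sprint


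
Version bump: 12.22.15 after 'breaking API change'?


Current: 12.22.15
Change category: 'breaking API change' → major bump
SemVer rule: major bump → increment MAJOR, reset MINOR and PATCH to 0
New: 13.0.0

13.0.0


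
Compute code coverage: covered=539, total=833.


Coverage = covered / total * 100
Coverage = 539 / 833 * 100
Coverage = 64.71%

64.71%


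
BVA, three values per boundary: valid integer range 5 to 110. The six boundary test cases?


Range: [5, 110]
Boundaries: just below min, min, min+1, max-1, max, just above max
Values: [4, 5, 6, 109, 110, 111]

[4, 5, 6, 109, 110, 111]


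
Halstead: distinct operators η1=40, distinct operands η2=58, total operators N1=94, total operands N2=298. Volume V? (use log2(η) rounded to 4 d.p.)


Formula: V = N * log2(η), where N = N1 + N2 and η = η1 + η2
η = 40 + 58 = 98
N = 94 + 298 = 392
log2(98) ≈ 6.6147
V = 392 * 6.6147 = 2592.96

2592.96


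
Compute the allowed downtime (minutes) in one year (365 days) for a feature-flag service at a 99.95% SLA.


Formula: allowed downtime = period * (100 - SLA) / 100
Period (year (365 days)) = 525600 minutes
Unavailability fraction = (100 - 99.95) / 100
Allowed downtime = 525600 * (100 - 99.95) / 100
Allowed downtime = 262.8 minutes

262.8 minutes


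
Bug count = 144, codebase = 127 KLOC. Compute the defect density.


Defect density = defects / KLOC
Defect density = 144 / 127
Defect density = 1.134 defects/KLOC

1.134 defects/KLOC


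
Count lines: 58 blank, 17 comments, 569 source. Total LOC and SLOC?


Total LOC = blank + comment + code
Total LOC = 58 + 17 + 569 = 644
SLOC (source only) = code = 569

Total LOC: 644, SLOC: 569


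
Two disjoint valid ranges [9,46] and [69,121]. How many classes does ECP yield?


Valid ranges: [9,46] and [69,121]
Class 1: x < 9 — invalid
Class 2: 9 ≤ x ≤ 46 — valid
Class 3: 46 < x < 69 — invalid (gap between ranges)
Class 4: 69 ≤ x ≤ 121 — valid
Class 5: x > 121 — invalid
Total equivalence classes: 5

5 equivalence classes


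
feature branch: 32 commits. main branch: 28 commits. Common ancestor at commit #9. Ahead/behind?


Common ancestor: commit #9
feature commits after divergence: 32 - 9 = 23
main commits after divergence: 28 - 9 = 19
feature is 23 commits ahead of main
main is 19 commits ahead of feature

feature ahead: 23, main ahead: 19
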